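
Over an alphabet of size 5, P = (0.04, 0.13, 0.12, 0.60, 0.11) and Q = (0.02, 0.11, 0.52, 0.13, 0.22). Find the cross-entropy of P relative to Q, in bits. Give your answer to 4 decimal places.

H(P,Q) = −Σ p·log₂ q.
  −0.04·log₂(0.02) = 0.22575
  −0.13·log₂(0.11) = 0.41398
  −0.12·log₂(0.52) = 0.11321
  −0.60·log₂(0.13) = 1.76605
  −0.11·log₂(0.22) = 0.24029
H(P,Q) = 2.7593 bits.

2.7593 bits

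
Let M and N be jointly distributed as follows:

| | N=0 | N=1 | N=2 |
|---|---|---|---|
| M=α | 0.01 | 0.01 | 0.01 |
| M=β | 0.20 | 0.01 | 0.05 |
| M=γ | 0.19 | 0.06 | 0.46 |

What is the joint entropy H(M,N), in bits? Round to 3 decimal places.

2.160 bits

H(M,N) = −Σ p(x,y)·log₂ p(x,y) over all 9 cells.
  cell (α,0): −0.01·log₂0.01 = 0.0664
  cell (α,1): −0.01·log₂0.01 = 0.0664
  cell (α,2): −0.01·log₂0.01 = 0.0664
  cell (β,0): −0.20·log₂0.20 = 0.4644
  cell (β,1): −0.01·log₂0.01 = 0.0664
  cell (β,2): −0.05·log₂0.05 = 0.2161
  cell (γ,0): −0.19·log₂0.19 = 0.4552
  cell (γ,1): −0.06·log₂0.06 = 0.2435
  cell (γ,2): −0.46·log₂0.46 = 0.5153
Sum = 2.160 bits.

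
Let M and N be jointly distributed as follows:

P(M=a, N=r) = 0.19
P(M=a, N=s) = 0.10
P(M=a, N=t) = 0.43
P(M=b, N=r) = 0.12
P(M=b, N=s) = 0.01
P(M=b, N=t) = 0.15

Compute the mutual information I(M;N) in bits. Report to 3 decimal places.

Marginals: p(M) = (0.7200, 0.2800), p(N) = (0.3100, 0.1100, 0.5800).
I(M;N) = H(M) + H(N) − H(M,N).
H(M) = 0.8555, H(N) = 1.3299, H(M,N) = 2.1550.
I(M;N) = 0.8555 + 1.3299 − 2.1550 = 0.030 bits.

0.030 bits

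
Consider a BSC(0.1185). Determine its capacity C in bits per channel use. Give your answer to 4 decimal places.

Binary symmetric channel: C = 1 − h₂(ε) where h₂ is the binary entropy function.
h₂(0.1185) = −0.1185·log₂0.1185 − 0.8815·log₂0.8815 = 0.5250.
C = 1 − 0.5250 = 0.4750 bits per channel use.

0.4750 bits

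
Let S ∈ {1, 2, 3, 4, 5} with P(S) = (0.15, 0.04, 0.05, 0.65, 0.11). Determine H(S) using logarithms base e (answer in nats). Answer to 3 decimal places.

1.086 nats

H(S) = −Σ p·ln p.
  −(0.15)·ln(0.15) = 0.2846
  −(0.04)·ln(0.04) = 0.1288
  −(0.05)·ln(0.05) = 0.1498
  −(0.65)·ln(0.65) = 0.2800
  −(0.11)·ln(0.11) = 0.2428
Sum: 0.2846 + 0.1288 + 0.1498 + 0.2800 + 0.2428 = 1.086 nats.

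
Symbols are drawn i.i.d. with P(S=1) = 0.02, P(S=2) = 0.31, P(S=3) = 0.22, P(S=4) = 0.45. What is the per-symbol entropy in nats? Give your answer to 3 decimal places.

1.134 nats

H(S) = −Σ p·ln p.
  −(0.02)·ln(0.02) = 0.0782
  −(0.31)·ln(0.31) = 0.3631
  −(0.22)·ln(0.22) = 0.3331
  −(0.45)·ln(0.45) = 0.3593
Sum: 0.0782 + 0.3631 + 0.3331 + 0.3593 = 1.134 nats.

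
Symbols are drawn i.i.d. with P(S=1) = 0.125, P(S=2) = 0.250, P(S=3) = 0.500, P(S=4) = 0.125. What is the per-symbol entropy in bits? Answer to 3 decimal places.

1.750 bits

H(S) = −Σ p·log₂ p.
  −(0.125)·log₂(0.125) = 0.3750
  −(0.250)·log₂(0.250) = 0.5000
  −(0.500)·log₂(0.500) = 0.5000
  −(0.125)·log₂(0.125) = 0.3750
Sum: 0.3750 + 0.5000 + 0.5000 + 0.3750 = 1.750 bits.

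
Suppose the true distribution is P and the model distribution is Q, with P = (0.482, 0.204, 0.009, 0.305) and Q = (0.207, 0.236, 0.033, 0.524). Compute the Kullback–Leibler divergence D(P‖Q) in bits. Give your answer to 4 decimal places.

D(P‖Q) = Σ p·log₂(p/q).
  0.482·log₂(0.482/0.207) = 0.58775
  0.204·log₂(0.204/0.236) = -0.04288
  0.009·log₂(0.009/0.033) = -0.01687
  0.305·log₂(0.305/0.524) = -0.23813
D(P‖Q) = 0.2899 bits.

0.2899 bits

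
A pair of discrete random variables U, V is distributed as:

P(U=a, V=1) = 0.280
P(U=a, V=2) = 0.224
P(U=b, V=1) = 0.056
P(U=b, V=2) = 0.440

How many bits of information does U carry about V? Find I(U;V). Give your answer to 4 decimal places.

Marginals: p(U) = (0.5040, 0.4960), p(V) = (0.3360, 0.6640).
I(U;V) = H(U) + H(V) − H(U,V).
H(U) = 1.0000, H(V) = 0.9209, H(U,V) = 1.7517.
I(U;V) = 1.0000 + 0.9209 − 1.7517 = 0.1692 bits.

0.1692 bits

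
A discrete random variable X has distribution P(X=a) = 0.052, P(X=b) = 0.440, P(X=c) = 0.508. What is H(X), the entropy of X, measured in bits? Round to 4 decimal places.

H(X) = −Σ p·log₂ p.
  −(0.052)·log₂(0.052) = 0.22180
  −(0.440)·log₂(0.440) = 0.52115
  −(0.508)·log₂(0.508) = 0.49637
Sum: 0.22180 + 0.52115 + 0.49637 = 1.2393 bits.

1.2393 bits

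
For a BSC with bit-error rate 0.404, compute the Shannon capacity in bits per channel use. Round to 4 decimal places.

0.0268 bits

Binary symmetric channel: C = 1 − h₂(ε) where h₂ is the binary entropy function.
h₂(0.404) = −0.404·log₂0.404 − 0.596·log₂0.596 = 0.9732.
C = 1 − 0.9732 = 0.0268 bits per channel use.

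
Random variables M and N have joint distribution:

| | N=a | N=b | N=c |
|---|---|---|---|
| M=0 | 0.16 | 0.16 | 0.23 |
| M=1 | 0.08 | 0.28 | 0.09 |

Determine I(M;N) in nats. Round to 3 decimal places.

0.057 nats

Marginals: p(M) = (0.5500, 0.4500), p(N) = (0.2400, 0.4400, 0.3200).
I(M;N) = H(M) + H(N) − H(M,N).
H(M) = 0.6881, H(N) = 1.0684, H(M,N) = 1.6997.
I(M;N) = 0.6881 + 1.0684 − 1.6997 = 0.057 nats.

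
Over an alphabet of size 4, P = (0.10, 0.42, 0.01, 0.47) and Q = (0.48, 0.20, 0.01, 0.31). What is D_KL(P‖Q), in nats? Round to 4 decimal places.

0.3503 nats

D(P‖Q) = Σ p·ln(p/q).
  0.10·ln(0.10/0.48) = -0.15686
  0.42·ln(0.42/0.20) = 0.31161
  0.01·ln(0.01/0.01) = 0.00000
  0.47·ln(0.47/0.31) = 0.19560
D(P‖Q) = 0.3503 nats.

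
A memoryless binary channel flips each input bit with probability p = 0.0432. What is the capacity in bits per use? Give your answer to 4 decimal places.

0.7432 bits

Binary symmetric channel: C = 1 − h₂(ε) where h₂ is the binary entropy function.
h₂(0.0432) = −0.0432·log₂0.0432 − 0.9568·log₂0.9568 = 0.2568.
C = 1 − 0.2568 = 0.7432 bits per channel use.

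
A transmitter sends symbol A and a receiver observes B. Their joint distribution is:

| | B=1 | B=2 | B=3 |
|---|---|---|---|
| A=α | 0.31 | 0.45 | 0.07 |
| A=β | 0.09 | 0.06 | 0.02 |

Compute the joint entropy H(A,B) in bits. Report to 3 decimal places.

1.980 bits

H(A,B) = −Σ p(x,y)·log₂ p(x,y) over all 6 cells.
  cell (α,1): −0.31·log₂0.31 = 0.5238
  cell (α,2): −0.45·log₂0.45 = 0.5184
  cell (α,3): −0.07·log₂0.07 = 0.2686
  cell (β,1): −0.09·log₂0.09 = 0.3127
  cell (β,2): −0.06·log₂0.06 = 0.2435
  cell (β,3): −0.02·log₂0.02 = 0.1129
Sum = 1.980 bits.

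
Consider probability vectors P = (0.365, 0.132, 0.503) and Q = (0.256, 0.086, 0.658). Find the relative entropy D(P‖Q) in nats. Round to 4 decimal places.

D(P‖Q) = Σ p·ln(p/q).
  0.365·ln(0.365/0.256) = 0.12947
  0.132·ln(0.132/0.086) = 0.05656
  0.503·ln(0.503/0.658) = -0.13511
D(P‖Q) = 0.0509 nats.

0.0509 nats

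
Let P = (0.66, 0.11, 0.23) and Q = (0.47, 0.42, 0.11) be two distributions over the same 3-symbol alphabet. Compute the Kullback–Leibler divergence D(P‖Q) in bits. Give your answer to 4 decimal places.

0.3554 bits

D(P‖Q) = Σ p·log₂(p/q).
  0.66·log₂(0.66/0.47) = 0.32327
  0.11·log₂(0.11/0.42) = -0.21262
  0.23·log₂(0.23/0.11) = 0.24475
D(P‖Q) = 0.3554 bits.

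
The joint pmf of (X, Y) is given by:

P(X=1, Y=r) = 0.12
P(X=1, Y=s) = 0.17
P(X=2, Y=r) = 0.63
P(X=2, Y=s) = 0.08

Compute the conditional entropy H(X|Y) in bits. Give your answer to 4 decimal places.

Chain rule: H(X|Y) = H(X,Y) − H(Y).
Marginals: p(X) = (0.2900, 0.7100), p(Y) = (0.7500, 0.2500).
H(X,Y) = 1.5131 bits; H(Y) = 0.8113 bits.
H(X|Y) = 1.5131 − 0.8113 = 0.7018 bits.

0.7018 bits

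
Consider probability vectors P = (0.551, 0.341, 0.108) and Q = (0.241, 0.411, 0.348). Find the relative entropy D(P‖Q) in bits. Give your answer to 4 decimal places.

D(P‖Q) = Σ p·log₂(p/q).
  0.551·log₂(0.551/0.241) = 0.65735
  0.341·log₂(0.341/0.411) = -0.09185
  0.108·log₂(0.108/0.348) = -0.18231
D(P‖Q) = 0.3832 bits.

0.3832 bits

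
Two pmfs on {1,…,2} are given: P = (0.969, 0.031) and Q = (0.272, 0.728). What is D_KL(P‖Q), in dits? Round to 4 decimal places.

0.4922 dits

D(P‖Q) = Σ p·log₁₀(p/q).
  0.969·log₁₀(0.969/0.272) = 0.53465
  0.031·log₁₀(0.031/0.728) = -0.04249
D(P‖Q) = 0.4922 dits.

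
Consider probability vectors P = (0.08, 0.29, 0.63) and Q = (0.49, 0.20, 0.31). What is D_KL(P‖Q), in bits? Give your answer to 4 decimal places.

0.5908 bits

D(P‖Q) = Σ p·log₂(p/q).
  0.08·log₂(0.08/0.49) = -0.20918
  0.29·log₂(0.29/0.20) = 0.15546
  0.63·log₂(0.63/0.31) = 0.64454
D(P‖Q) = 0.5908 bits.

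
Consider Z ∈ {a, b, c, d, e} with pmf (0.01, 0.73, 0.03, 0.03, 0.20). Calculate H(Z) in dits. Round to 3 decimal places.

0.351 dits

H(Z) = −Σ p·log₁₀ p.
  −(0.01)·log₁₀(0.01) = 0.0200
  −(0.73)·log₁₀(0.73) = 0.0998
  −(0.03)·log₁₀(0.03) = 0.0457
  −(0.03)·log₁₀(0.03) = 0.0457
  −(0.20)·log₁₀(0.20) = 0.1398
Sum: 0.0200 + 0.0998 + 0.0457 + 0.0457 + 0.1398 = 0.351 dits.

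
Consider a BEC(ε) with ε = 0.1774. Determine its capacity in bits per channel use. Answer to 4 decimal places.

Binary erasure channel: capacity C = 1 − ε.
C = 1 − 0.1774 = 0.8226 bits per channel use.

0.8226 bits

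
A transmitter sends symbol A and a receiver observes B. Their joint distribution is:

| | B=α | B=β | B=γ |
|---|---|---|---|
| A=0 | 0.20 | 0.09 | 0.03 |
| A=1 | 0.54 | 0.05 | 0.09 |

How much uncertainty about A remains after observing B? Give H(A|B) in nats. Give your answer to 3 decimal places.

Chain rule: H(A|B) = H(A,B) − H(B).
Marginals: p(A) = (0.3200, 0.6800), p(B) = (0.7400, 0.1400, 0.1200).
H(A,B) = 1.3430 nats; H(B) = 0.7525 nats.
H(A|B) = 1.3430 − 0.7525 = 0.591 nats.

0.591 nats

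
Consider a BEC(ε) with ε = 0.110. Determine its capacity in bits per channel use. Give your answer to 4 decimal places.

0.8900 bits

Binary erasure channel: capacity C = 1 − ε.
C = 1 − 0.110 = 0.8900 bits per channel use.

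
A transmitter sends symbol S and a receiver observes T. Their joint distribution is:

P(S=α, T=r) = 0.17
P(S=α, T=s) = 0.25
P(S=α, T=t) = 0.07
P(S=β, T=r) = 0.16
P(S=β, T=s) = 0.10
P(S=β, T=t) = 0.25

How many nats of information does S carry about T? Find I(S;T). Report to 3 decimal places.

Marginals: p(S) = (0.4900, 0.5100), p(T) = (0.3300, 0.3500, 0.3200).
I(S;T) = Σ p(x,y)·ln[p(x,y)/(p(x)p(y))].
  (α,r): 0.17·ln(1.0513) = 0.0085
  (α,s): 0.25·ln(1.4577) = 0.0942
  (α,t): 0.07·ln(0.4464) = -0.0565
  (β,r): 0.16·ln(0.9507) = -0.0081
  (β,s): 0.10·ln(0.5602) = -0.0579
  (β,t): 0.25·ln(1.5319) = 0.1066
Sum = 0.087 nats.

0.087 nats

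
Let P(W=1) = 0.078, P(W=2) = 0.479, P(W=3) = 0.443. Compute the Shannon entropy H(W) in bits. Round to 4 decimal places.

H(W) = −Σ p·log₂ p.
  −(0.078)·log₂(0.078) = 0.28707
  −(0.479)·log₂(0.479) = 0.50865
  −(0.443)·log₂(0.443) = 0.52036
Sum: 0.28707 + 0.50865 + 0.52036 = 1.3161 bits.

1.3161 bits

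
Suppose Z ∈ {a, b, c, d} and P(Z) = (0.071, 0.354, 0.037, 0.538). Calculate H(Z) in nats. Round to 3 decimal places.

H(Z) = −Σ p·ln p.
  −(0.071)·ln(0.071) = 0.1878
  −(0.354)·ln(0.354) = 0.3676
  −(0.037)·ln(0.037) = 0.1220
  −(0.538)·ln(0.538) = 0.3335
Sum: 0.1878 + 0.3676 + 0.1220 + 0.3335 = 1.011 nats.

1.011 nats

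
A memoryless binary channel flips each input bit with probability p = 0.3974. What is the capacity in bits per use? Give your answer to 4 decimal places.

0.0306 bits

Binary symmetric channel: C = 1 − h₂(ε) where h₂ is the binary entropy function.
h₂(0.3974) = −0.3974·log₂0.3974 − 0.6026·log₂0.6026 = 0.9694.
C = 1 − 0.9694 = 0.0306 bits per channel use.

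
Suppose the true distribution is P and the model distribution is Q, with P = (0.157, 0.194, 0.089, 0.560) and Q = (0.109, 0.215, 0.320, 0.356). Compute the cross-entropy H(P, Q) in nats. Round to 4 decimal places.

H(P,Q) = −Σ p·ln q.
  −0.157·ln(0.109) = 0.34798
  −0.194·ln(0.215) = 0.29820
  −0.089·ln(0.320) = 0.10141
  −0.560·ln(0.356) = 0.57838
H(P,Q) = 1.3260 nats.

1.3260 nats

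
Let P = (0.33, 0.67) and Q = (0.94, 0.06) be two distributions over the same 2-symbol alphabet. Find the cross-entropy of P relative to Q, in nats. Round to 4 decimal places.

1.9054 nats

H(P,Q) = −Σ p·ln q.
  −0.33·ln(0.94) = 0.02042
  −0.67·ln(0.06) = 1.88499
H(P,Q) = 1.9054 nats.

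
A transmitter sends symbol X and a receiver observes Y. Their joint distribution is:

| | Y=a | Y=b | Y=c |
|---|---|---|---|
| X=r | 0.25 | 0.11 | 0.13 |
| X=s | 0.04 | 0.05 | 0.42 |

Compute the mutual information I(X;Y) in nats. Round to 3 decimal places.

Marginals: p(X) = (0.4900, 0.5100), p(Y) = (0.2900, 0.1600, 0.5500).
I(X;Y) = H(X) + H(Y) − H(X,Y).
H(X) = 0.6929, H(Y) = 0.9810, H(X,Y) = 1.4975.
I(X;Y) = 0.6929 + 0.9810 − 1.4975 = 0.176 nats.

0.176 nats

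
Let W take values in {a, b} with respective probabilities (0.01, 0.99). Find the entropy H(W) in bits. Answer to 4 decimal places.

H(W) = −Σ p·log₂ p.
  −(0.01)·log₂(0.01) = 0.06644
  −(0.99)·log₂(0.99) = 0.01435
Sum: 0.06644 + 0.01435 = 0.0808 bits.

0.0808 bits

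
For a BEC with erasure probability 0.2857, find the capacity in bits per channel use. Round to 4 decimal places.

Binary erasure channel: capacity C = 1 − ε.
C = 1 − 0.2857 = 0.7143 bits per channel use.

0.7143 bits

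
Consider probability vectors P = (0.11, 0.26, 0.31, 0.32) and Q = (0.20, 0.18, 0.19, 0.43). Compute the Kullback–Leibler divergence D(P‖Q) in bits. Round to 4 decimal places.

D(P‖Q) = Σ p·log₂(p/q).
  0.11·log₂(0.11/0.20) = -0.09487
  0.26·log₂(0.26/0.18) = 0.13793
  0.31·log₂(0.31/0.19) = 0.21894
  0.32·log₂(0.32/0.43) = -0.13640
D(P‖Q) = 0.1256 bits.

0.1256 bits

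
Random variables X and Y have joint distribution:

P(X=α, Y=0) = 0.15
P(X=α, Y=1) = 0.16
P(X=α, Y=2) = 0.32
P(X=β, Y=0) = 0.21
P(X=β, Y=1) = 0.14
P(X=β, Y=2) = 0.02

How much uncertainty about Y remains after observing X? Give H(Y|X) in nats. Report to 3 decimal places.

0.965 nats

Chain rule: H(Y|X) = H(X,Y) − H(X).
Marginals: p(X) = (0.6300, 0.3700), p(Y) = (0.3600, 0.3000, 0.3400).
H(X,Y) = 1.6236 nats; H(X) = 0.6590 nats.
H(Y|X) = 1.6236 − 0.6590 = 0.965 nats.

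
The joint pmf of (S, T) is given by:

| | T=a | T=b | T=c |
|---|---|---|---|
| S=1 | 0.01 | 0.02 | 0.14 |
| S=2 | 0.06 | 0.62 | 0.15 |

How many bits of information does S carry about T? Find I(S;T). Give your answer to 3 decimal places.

Marginals: p(S) = (0.1700, 0.8300), p(T) = (0.0700, 0.6400, 0.2900).
I(S;T) = H(S) + H(T) − H(S,T).
H(S) = 0.6577, H(T) = 1.1985, H(S,T) = 1.6581.
I(S;T) = 0.6577 + 1.1985 − 1.6581 = 0.198 bits.

0.198 bits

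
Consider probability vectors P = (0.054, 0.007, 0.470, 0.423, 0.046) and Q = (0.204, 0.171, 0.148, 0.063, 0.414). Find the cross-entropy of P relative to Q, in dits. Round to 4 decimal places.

0.9581 dits

H(P,Q) = −Σ p·log₁₀ q.
  −0.054·log₁₀(0.204) = 0.03728
  −0.007·log₁₀(0.171) = 0.00537
  −0.470·log₁₀(0.148) = 0.38998
  −0.423·log₁₀(0.063) = 0.50788
  −0.046·log₁₀(0.414) = 0.01762
H(P,Q) = 0.9581 dits.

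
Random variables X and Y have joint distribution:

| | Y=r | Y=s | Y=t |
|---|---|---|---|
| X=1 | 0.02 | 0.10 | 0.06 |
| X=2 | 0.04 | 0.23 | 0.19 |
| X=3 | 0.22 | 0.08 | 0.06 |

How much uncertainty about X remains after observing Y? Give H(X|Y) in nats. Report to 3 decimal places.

0.879 nats

Chain rule: H(X|Y) = H(X,Y) − H(Y).
Marginals: p(X) = (0.1800, 0.4600, 0.3600), p(Y) = (0.2800, 0.4100, 0.3100).
H(X,Y) = 1.9636 nats; H(Y) = 1.0851 nats.
H(X|Y) = 1.9636 − 1.0851 = 0.879 nats.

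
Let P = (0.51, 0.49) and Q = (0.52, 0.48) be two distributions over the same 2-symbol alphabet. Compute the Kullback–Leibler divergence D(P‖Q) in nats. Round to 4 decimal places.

0.0002 nats

D(P‖Q) = Σ p·ln(p/q).
  0.51·ln(0.51/0.52) = -0.00990
  0.49·ln(0.49/0.48) = 0.01010
D(P‖Q) = 0.0002 nats.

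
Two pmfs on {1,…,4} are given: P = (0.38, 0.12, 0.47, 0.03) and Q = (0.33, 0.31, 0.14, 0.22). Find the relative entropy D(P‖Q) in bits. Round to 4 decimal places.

D(P‖Q) = Σ p·log₂(p/q).
  0.38·log₂(0.38/0.33) = 0.07734
  0.12·log₂(0.12/0.31) = -0.16431
  0.47·log₂(0.47/0.14) = 0.82120
  0.03·log₂(0.03/0.22) = -0.08623
D(P‖Q) = 0.6480 bits.

0.6480 bits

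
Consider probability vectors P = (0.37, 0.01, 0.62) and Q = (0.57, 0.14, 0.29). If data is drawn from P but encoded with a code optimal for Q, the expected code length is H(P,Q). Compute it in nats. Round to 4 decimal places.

0.9951 nats

H(P,Q) = −Σ p·ln q.
  −0.37·ln(0.57) = 0.20798
  −0.01·ln(0.14) = 0.01966
  −0.62·ln(0.29) = 0.76748
H(P,Q) = 0.9951 nats.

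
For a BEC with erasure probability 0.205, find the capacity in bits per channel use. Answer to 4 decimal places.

0.7950 bits

Binary erasure channel: capacity C = 1 − ε.
C = 1 − 0.205 = 0.7950 bits per channel use.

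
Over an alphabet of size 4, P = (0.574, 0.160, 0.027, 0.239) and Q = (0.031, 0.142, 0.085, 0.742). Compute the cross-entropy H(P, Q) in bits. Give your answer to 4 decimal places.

H(P,Q) = −Σ p·log₂ q.
  −0.574·log₂(0.031) = 2.87665
  −0.160·log₂(0.142) = 0.45057
  −0.027·log₂(0.085) = 0.09602
  −0.239·log₂(0.742) = 0.10289
H(P,Q) = 3.5261 bits.

3.5261 bits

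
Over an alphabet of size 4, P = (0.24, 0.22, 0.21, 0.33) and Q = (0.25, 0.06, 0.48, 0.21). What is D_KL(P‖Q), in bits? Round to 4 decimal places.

D(P‖Q) = Σ p·log₂(p/q).
  0.24·log₂(0.24/0.25) = -0.01413
  0.22·log₂(0.22/0.06) = 0.41238
  0.21·log₂(0.21/0.48) = -0.25046
  0.33·log₂(0.33/0.21) = 0.21519
D(P‖Q) = 0.3630 bits.

0.3630 bits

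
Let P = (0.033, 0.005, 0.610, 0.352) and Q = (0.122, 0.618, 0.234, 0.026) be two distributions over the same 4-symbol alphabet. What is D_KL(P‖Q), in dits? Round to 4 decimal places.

D(P‖Q) = Σ p·log₁₀(p/q).
  0.033·log₁₀(0.033/0.122) = -0.01874
  0.005·log₁₀(0.005/0.618) = -0.01046
  0.610·log₁₀(0.610/0.234) = 0.25383
  0.352·log₁₀(0.352/0.026) = 0.39831
D(P‖Q) = 0.6229 dits.

0.6229 dits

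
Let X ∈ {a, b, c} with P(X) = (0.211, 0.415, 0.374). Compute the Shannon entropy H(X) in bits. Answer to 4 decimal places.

H(X) = −Σ p·log₂ p.
  −(0.211)·log₂(0.211) = 0.47363
  −(0.415)·log₂(0.415) = 0.52656
  −(0.374)·log₂(0.374) = 0.53066
Sum: 0.47363 + 0.52656 + 0.53066 = 1.5309 bits.

1.5309 bits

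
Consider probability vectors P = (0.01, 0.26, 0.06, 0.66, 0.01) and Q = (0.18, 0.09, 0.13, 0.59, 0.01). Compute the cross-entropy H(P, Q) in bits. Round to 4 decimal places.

H(P,Q) = −Σ p·log₂ q.
  −0.01·log₂(0.18) = 0.02474
  −0.26·log₂(0.09) = 0.90322
  −0.06·log₂(0.13) = 0.17660
  −0.66·log₂(0.59) = 0.50240
  −0.01·log₂(0.01) = 0.06644
H(P,Q) = 1.6734 bits.

1.6734 bits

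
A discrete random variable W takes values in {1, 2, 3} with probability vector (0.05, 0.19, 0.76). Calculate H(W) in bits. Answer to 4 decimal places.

0.9722 bits

H(W) = −Σ p·log₂ p.
  −(0.05)·log₂(0.05) = 0.21610
  −(0.19)·log₂(0.19) = 0.45523
  −(0.76)·log₂(0.76) = 0.30091
Sum: 0.21610 + 0.45523 + 0.30091 = 0.9722 bits.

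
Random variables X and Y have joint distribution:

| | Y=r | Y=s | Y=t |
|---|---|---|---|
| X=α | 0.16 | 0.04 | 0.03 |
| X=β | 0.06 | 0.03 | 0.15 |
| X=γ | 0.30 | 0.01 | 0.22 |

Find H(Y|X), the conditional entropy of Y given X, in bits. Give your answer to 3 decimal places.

1.167 bits

Marginals: p(X) = (0.2300, 0.2400, 0.5300), p(Y) = (0.5200, 0.0800, 0.4000).
H(Y|X) = Σ p(X) · H(Y|X=·).
  X=α: p=0.2300, H(Y|X=α) = 1.1864
  X=β: p=0.2400, H(Y|X=β) = 1.2988
  X=γ: p=0.5300, H(Y|X=γ) = 1.0994
Weighted sum = 1.167 bits.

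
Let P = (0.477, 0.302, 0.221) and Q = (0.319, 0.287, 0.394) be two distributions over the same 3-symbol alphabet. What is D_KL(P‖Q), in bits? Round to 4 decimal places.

D(P‖Q) = Σ p·log₂(p/q).
  0.477·log₂(0.477/0.319) = 0.27687
  0.302·log₂(0.302/0.287) = 0.02220
  0.221·log₂(0.221/0.394) = -0.18435
D(P‖Q) = 0.1147 bits.

0.1147 bits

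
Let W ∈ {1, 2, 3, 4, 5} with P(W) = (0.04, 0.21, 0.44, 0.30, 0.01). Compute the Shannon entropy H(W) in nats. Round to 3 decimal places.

H(W) = −Σ p·ln p.
  −(0.04)·ln(0.04) = 0.1288
  −(0.21)·ln(0.21) = 0.3277
  −(0.44)·ln(0.44) = 0.3612
  −(0.30)·ln(0.30) = 0.3612
  −(0.01)·ln(0.01) = 0.0461
Sum: 0.1288 + 0.3277 + 0.3612 + 0.3612 + 0.0461 = 1.225 nats.

1.225 nats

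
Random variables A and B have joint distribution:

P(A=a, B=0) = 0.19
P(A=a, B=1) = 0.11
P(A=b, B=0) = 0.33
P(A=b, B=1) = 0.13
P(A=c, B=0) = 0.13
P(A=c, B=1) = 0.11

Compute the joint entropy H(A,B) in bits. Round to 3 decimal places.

H(A,B) = −Σ p(x,y)·log₂ p(x,y) over all 6 cells.
  cell (a,0): −0.19·log₂0.19 = 0.4552
  cell (a,1): −0.11·log₂0.11 = 0.3503
  cell (b,0): −0.33·log₂0.33 = 0.5278
  cell (b,1): −0.13·log₂0.13 = 0.3826
  cell (c,0): −0.13·log₂0.13 = 0.3826
  cell (c,1): −0.11·log₂0.11 = 0.3503
Sum = 2.449 bits.

2.449 bits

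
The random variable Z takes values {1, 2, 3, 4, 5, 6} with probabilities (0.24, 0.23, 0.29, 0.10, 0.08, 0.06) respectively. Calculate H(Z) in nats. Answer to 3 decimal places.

H(Z) = −Σ p·ln p.
  −(0.24)·ln(0.24) = 0.3425
  −(0.23)·ln(0.23) = 0.3380
  −(0.29)·ln(0.29) = 0.3590
  −(0.10)·ln(0.10) = 0.2303
  −(0.08)·ln(0.08) = 0.2021
  −(0.06)·ln(0.06) = 0.1688
Sum: 0.3425 + 0.3380 + 0.3590 + 0.2303 + 0.2021 + 0.1688 = 1.641 nats.

1.641 nats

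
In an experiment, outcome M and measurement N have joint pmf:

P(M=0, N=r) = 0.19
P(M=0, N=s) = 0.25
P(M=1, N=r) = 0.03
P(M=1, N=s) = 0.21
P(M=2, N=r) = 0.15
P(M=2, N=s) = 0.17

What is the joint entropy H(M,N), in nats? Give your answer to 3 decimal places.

H(M,N) = −Σ p(x,y)·ln p(x,y) over all 6 cells.
  cell (0,r): −0.19·ln0.19 = 0.3155
  cell (0,s): −0.25·ln0.25 = 0.3466
  cell (1,r): −0.03·ln0.03 = 0.1052
  cell (1,s): −0.21·ln0.21 = 0.3277
  cell (2,r): −0.15·ln0.15 = 0.2846
  cell (2,s): −0.17·ln0.17 = 0.3012
Sum = 1.681 nats.

1.681 nats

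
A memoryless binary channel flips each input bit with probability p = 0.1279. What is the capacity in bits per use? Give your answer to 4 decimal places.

Binary symmetric channel: C = 1 − h₂(ε) where h₂ is the binary entropy function.
h₂(0.1279) = −0.1279·log₂0.1279 − 0.8721·log₂0.8721 = 0.5517.
C = 1 − 0.5517 = 0.4483 bits per channel use.

0.4483 bits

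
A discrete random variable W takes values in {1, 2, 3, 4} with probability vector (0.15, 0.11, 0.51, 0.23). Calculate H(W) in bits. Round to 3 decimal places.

H(W) = −Σ p·log₂ p.
  −(0.15)·log₂(0.15) = 0.4105
  −(0.11)·log₂(0.11) = 0.3503
  −(0.51)·log₂(0.51) = 0.4954
  −(0.23)·log₂(0.23) = 0.4877
Sum: 0.4105 + 0.3503 + 0.4954 + 0.4877 = 1.744 bits.

1.744 bits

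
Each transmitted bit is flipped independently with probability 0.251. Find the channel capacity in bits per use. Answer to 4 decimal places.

0.1871 bits

Binary symmetric channel: C = 1 − h₂(ε) where h₂ is the binary entropy function.
h₂(0.251) = −0.251·log₂0.251 − 0.749·log₂0.749 = 0.8129.
C = 1 − 0.8129 = 0.1871 bits per channel use.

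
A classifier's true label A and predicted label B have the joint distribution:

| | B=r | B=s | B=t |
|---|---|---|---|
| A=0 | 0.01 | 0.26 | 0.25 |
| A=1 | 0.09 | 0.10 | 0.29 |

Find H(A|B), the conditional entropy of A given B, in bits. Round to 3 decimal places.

0.892 bits

Chain rule: H(A|B) = H(A,B) − H(B).
Marginals: p(A) = (0.5200, 0.4800), p(B) = (0.1000, 0.3600, 0.5400).
H(A,B) = 2.2345 bits; H(B) = 1.3429 bits.
H(A|B) = 2.2345 − 1.3429 = 0.892 bits.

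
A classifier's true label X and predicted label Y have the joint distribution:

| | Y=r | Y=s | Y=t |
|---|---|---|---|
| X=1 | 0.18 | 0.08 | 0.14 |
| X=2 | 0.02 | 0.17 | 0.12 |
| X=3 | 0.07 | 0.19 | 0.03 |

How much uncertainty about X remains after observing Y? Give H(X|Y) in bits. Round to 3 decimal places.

Marginals: p(X) = (0.4000, 0.3100, 0.2900), p(Y) = (0.2700, 0.4400, 0.2900).
H(X|Y) = Σ p(Y) · H(X|Y=·).
  Y=r: p=0.2700, H(X|Y=r) = 1.1730
  Y=s: p=0.4400, H(X|Y=s) = 1.5004
  Y=t: p=0.2900, H(X|Y=t) = 1.3726
Weighted sum = 1.375 bits.

1.375 bits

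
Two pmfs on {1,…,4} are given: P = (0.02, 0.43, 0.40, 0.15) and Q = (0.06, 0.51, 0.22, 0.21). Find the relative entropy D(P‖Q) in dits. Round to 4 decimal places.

0.0405 dits

D(P‖Q) = Σ p·log₁₀(p/q).
  0.02·log₁₀(0.02/0.06) = -0.00954
  0.43·log₁₀(0.43/0.51) = -0.03186
  0.40·log₁₀(0.40/0.22) = 0.10385
  0.15·log₁₀(0.15/0.21) = -0.02192
D(P‖Q) = 0.0405 dits.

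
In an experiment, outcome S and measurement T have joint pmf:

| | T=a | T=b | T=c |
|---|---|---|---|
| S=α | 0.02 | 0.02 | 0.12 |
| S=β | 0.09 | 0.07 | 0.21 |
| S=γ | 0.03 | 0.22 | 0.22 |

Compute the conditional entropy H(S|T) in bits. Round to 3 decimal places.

1.364 bits

Chain rule: H(S|T) = H(S,T) − H(T).
Marginals: p(S) = (0.1600, 0.3700, 0.4700), p(T) = (0.1400, 0.3100, 0.5500).
H(S,T) = 2.7598 bits; H(T) = 1.3953 bits.
H(S|T) = 2.7598 − 1.3953 = 1.364 bits.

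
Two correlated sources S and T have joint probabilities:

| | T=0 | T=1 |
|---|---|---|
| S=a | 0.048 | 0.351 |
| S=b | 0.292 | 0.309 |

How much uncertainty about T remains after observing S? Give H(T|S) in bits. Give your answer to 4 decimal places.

0.8122 bits

Chain rule: H(T|S) = H(S,T) − H(S).
Marginals: p(S) = (0.3990, 0.6010), p(T) = (0.3400, 0.6600).
H(S,T) = 1.7826 bits; H(S) = 0.9704 bits.
H(T|S) = 1.7826 − 0.9704 = 0.8122 bits.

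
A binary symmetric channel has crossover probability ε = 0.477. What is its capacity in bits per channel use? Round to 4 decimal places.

Binary symmetric channel: C = 1 − h₂(ε) where h₂ is the binary entropy function.
h₂(0.477) = −0.477·log₂0.477 − 0.523·log₂0.523 = 0.9985.
C = 1 − 0.9985 = 0.0015 bits per channel use.

0.0015 bits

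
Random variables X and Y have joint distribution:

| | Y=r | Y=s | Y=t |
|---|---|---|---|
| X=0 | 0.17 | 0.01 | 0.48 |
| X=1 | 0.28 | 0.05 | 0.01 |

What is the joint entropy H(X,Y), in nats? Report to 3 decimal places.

H(X,Y) = −Σ p(x,y)·ln p(x,y) over all 6 cells.
  cell (0,r): −0.17·ln0.17 = 0.3012
  cell (0,s): −0.01·ln0.01 = 0.0461
  cell (0,t): −0.48·ln0.48 = 0.3523
  cell (1,r): −0.28·ln0.28 = 0.3564
  cell (1,s): −0.05·ln0.05 = 0.1498
  cell (1,t): −0.01·ln0.01 = 0.0461
Sum = 1.252 nats.

1.252 nats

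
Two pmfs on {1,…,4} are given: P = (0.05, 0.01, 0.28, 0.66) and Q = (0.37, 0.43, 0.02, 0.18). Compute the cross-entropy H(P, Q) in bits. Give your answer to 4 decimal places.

H(P,Q) = −Σ p·log₂ q.
  −0.05·log₂(0.37) = 0.07172
  −0.01·log₂(0.43) = 0.01218
  −0.28·log₂(0.02) = 1.58028
  −0.66·log₂(0.18) = 1.63279
H(P,Q) = 3.2970 bits.

3.2970 bits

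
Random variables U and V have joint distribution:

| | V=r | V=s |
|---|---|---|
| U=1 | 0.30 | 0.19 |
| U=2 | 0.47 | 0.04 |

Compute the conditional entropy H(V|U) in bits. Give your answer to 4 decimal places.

0.6743 bits

Marginals: p(U) = (0.4900, 0.5100), p(V) = (0.7700, 0.2300).
H(V|U) = Σ p(U) · H(V|U=·).
  U=1: p=0.4900, H(V|U=1) = 0.9633
  U=2: p=0.5100, H(V|U=2) = 0.3966
Weighted sum = 0.6743 bits.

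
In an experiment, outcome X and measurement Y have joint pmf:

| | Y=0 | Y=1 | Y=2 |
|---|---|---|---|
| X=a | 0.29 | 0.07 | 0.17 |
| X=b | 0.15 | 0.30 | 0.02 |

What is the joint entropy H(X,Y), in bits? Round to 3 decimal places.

H(X,Y) = −Σ p(x,y)·log₂ p(x,y) over all 6 cells.
  cell (a,0): −0.29·log₂0.29 = 0.5179
  cell (a,1): −0.07·log₂0.07 = 0.2686
  cell (a,2): −0.17·log₂0.17 = 0.4346
  cell (b,0): −0.15·log₂0.15 = 0.4105
  cell (b,1): −0.30·log₂0.30 = 0.5211
  cell (b,2): −0.02·log₂0.02 = 0.1129
Sum = 2.266 bits.

2.266 bits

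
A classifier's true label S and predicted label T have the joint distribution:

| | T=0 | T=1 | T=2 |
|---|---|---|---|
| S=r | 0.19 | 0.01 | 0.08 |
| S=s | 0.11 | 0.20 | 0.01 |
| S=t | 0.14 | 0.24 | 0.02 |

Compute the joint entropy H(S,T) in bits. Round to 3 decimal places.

H(S,T) = −Σ p(x,y)·log₂ p(x,y) over all 9 cells.
  cell (r,0): −0.19·log₂0.19 = 0.4552
  cell (r,1): −0.01·log₂0.01 = 0.0664
  cell (r,2): −0.08·log₂0.08 = 0.2915
  cell (s,0): −0.11·log₂0.11 = 0.3503
  cell (s,1): −0.20·log₂0.20 = 0.4644
  cell (s,2): −0.01·log₂0.01 = 0.0664
  cell (t,0): −0.14·log₂0.14 = 0.3971
  cell (t,1): −0.24·log₂0.24 = 0.4941
  cell (t,2): −0.02·log₂0.02 = 0.1129
Sum = 2.698 bits.

2.698 bits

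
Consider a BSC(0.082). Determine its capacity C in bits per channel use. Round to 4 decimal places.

Binary symmetric channel: C = 1 − h₂(ε) where h₂ is the binary entropy function.
h₂(0.082) = −0.082·log₂0.082 − 0.918·log₂0.918 = 0.4092.
C = 1 − 0.4092 = 0.5908 bits per channel use.

0.5908 bits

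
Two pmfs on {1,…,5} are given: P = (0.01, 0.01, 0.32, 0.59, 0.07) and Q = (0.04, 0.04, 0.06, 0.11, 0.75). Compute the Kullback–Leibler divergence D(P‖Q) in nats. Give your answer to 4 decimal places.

1.3329 nats

D(P‖Q) = Σ p·ln(p/q).
  0.01·ln(0.01/0.04) = -0.01386
  0.01·ln(0.01/0.04) = -0.01386
  0.32·ln(0.32/0.06) = 0.53567
  0.59·ln(0.59/0.11) = 0.99099
  0.07·ln(0.07/0.75) = -0.16601
D(P‖Q) = 1.3329 nats.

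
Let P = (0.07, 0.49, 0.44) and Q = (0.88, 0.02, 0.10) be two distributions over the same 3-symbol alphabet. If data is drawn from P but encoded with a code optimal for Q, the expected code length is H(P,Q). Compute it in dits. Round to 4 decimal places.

1.2764 dits

H(P,Q) = −Σ p·log₁₀ q.
  −0.07·log₁₀(0.88) = 0.00389
  −0.49·log₁₀(0.02) = 0.83250
  −0.44·log₁₀(0.10) = 0.44000
H(P,Q) = 1.2764 dits.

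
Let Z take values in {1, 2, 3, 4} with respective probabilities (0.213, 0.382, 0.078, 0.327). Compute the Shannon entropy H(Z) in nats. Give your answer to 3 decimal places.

H(Z) = −Σ p·ln p.
  −(0.213)·ln(0.213) = 0.3294
  −(0.382)·ln(0.382) = 0.3676
  −(0.078)·ln(0.078) = 0.1990
  −(0.327)·ln(0.327) = 0.3655
Sum: 0.3294 + 0.3676 + 0.1990 + 0.3655 = 1.262 nats.

1.262 nats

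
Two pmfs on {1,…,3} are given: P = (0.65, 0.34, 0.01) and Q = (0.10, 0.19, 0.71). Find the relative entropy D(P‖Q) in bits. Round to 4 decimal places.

D(P‖Q) = Σ p·log₂(p/q).
  0.65·log₂(0.65/0.10) = 1.75529
  0.34·log₂(0.34/0.19) = 0.28544
  0.01·log₂(0.01/0.71) = -0.06150
D(P‖Q) = 1.9792 bits.

1.9792 bits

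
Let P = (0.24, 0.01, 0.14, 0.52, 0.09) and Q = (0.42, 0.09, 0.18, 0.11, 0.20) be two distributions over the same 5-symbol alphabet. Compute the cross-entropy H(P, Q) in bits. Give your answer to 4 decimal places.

2.5463 bits

H(P,Q) = −Σ p·log₂ q.
  −0.24·log₂(0.42) = 0.30037
  −0.01·log₂(0.09) = 0.03474
  −0.14·log₂(0.18) = 0.34635
  −0.52·log₂(0.11) = 1.65590
  −0.09·log₂(0.20) = 0.20897
H(P,Q) = 2.5463 bits.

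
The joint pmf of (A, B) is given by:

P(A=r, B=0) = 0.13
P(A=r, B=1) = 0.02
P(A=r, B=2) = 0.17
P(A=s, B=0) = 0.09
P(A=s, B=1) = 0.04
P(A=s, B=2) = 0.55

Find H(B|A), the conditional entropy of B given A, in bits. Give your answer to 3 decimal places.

Chain rule: H(B|A) = H(A,B) − H(A).
Marginals: p(A) = (0.3200, 0.6800), p(B) = (0.2200, 0.0600, 0.7200).
H(A,B) = 1.9029 bits; H(A) = 0.9044 bits.
H(B|A) = 1.9029 − 0.9044 = 0.999 bits.

0.999 bits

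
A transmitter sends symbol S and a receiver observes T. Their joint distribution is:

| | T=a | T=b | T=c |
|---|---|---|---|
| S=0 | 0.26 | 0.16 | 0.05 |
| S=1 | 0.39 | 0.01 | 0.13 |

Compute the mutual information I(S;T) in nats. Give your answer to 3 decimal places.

0.110 nats

Marginals: p(S) = (0.4700, 0.5300), p(T) = (0.6500, 0.1700, 0.1800).
I(S;T) = H(S) + H(T) − H(S,T).
H(S) = 0.6913, H(T) = 0.8899, H(S,T) = 1.4717.
I(S;T) = 0.6913 + 0.8899 − 1.4717 = 0.110 nats.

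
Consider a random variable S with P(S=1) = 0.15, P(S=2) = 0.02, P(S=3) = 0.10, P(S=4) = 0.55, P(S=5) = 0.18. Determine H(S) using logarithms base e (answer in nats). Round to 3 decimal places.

H(S) = −Σ p·ln p.
  −(0.15)·ln(0.15) = 0.2846
  −(0.02)·ln(0.02) = 0.0782
  −(0.10)·ln(0.10) = 0.2303
  −(0.55)·ln(0.55) = 0.3288
  −(0.18)·ln(0.18) = 0.3087
Sum: 0.2846 + 0.0782 + 0.2303 + 0.3288 + 0.3087 = 1.231 nats.

1.231 nats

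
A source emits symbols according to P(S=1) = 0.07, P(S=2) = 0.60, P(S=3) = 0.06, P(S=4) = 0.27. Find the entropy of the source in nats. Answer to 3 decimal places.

H(S) = −Σ p·ln p.
  −(0.07)·ln(0.07) = 0.1861
  −(0.60)·ln(0.60) = 0.3065
  −(0.06)·ln(0.06) = 0.1688
  −(0.27)·ln(0.27) = 0.3535
Sum: 0.1861 + 0.3065 + 0.1688 + 0.3535 = 1.015 nats.

1.015 nats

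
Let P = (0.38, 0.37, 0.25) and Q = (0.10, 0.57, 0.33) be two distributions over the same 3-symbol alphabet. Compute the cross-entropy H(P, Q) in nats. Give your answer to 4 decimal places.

H(P,Q) = −Σ p·ln q.
  −0.38·ln(0.10) = 0.87498
  −0.37·ln(0.57) = 0.20798
  −0.25·ln(0.33) = 0.27717
H(P,Q) = 1.3601 nats.

1.3601 nats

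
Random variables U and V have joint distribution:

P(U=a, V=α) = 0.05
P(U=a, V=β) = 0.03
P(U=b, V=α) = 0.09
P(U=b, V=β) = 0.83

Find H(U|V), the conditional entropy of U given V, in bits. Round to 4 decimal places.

0.3194 bits

Chain rule: H(U|V) = H(U,V) − H(V).
Marginals: p(U) = (0.0800, 0.9200), p(V) = (0.1400, 0.8600).
H(U,V) = 0.9036 bits; H(V) = 0.5842 bits.
H(U|V) = 0.9036 − 0.5842 = 0.3194 bits.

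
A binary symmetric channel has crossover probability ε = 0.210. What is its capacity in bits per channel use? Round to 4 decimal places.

0.2585 bits

Binary symmetric channel: C = 1 − h₂(ε) where h₂ is the binary entropy function.
h₂(0.210) = −0.210·log₂0.210 − 0.790·log₂0.790 = 0.7415.
C = 1 − 0.7415 = 0.2585 bits per channel use.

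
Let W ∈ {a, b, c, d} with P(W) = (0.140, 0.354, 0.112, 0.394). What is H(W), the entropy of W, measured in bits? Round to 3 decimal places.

1.811 bits

H(W) = −Σ p·log₂ p.
  −(0.140)·log₂(0.140) = 0.3971
  −(0.354)·log₂(0.354) = 0.5304
  −(0.112)·log₂(0.112) = 0.3537
  −(0.394)·log₂(0.394) = 0.5294
Sum: 0.3971 + 0.5304 + 0.3537 + 0.5294 = 1.811 bits.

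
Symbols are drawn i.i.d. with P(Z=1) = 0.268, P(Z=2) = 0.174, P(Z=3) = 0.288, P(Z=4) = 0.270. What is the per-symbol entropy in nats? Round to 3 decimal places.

H(Z) = −Σ p·ln p.
  −(0.268)·ln(0.268) = 0.3529
  −(0.174)·ln(0.174) = 0.3043
  −(0.288)·ln(0.288) = 0.3585
  −(0.270)·ln(0.270) = 0.3535
Sum: 0.3529 + 0.3043 + 0.3585 + 0.3535 = 1.369 nats.

1.369 nats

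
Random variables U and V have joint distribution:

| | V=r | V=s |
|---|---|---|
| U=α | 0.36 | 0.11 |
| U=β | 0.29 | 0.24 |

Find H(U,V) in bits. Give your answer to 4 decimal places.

H(U,V) = −Σ p(x,y)·log₂ p(x,y) over all 4 cells.
  cell (α,r): −0.36·log₂0.36 = 0.53062
  cell (α,s): −0.11·log₂0.11 = 0.35029
  cell (β,r): −0.29·log₂0.29 = 0.51790
  cell (β,s): −0.24·log₂0.24 = 0.49413
Sum = 1.8929 bits.

1.8929 bits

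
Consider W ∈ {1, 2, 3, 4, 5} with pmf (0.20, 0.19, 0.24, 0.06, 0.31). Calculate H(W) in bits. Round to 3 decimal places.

H(W) = −Σ p·log₂ p.
  −(0.20)·log₂(0.20) = 0.4644
  −(0.19)·log₂(0.19) = 0.4552
  −(0.24)·log₂(0.24) = 0.4941
  −(0.06)·log₂(0.06) = 0.2435
  −(0.31)·log₂(0.31) = 0.5238
Sum: 0.4644 + 0.4552 + 0.4941 + 0.2435 + 0.5238 = 2.181 bits.

2.181 bits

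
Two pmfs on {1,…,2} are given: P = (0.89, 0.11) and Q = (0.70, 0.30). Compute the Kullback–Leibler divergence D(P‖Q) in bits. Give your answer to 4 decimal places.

D(P‖Q) = Σ p·log₂(p/q).
  0.89·log₂(0.89/0.70) = 0.30834
  0.11·log₂(0.11/0.30) = -0.15922
D(P‖Q) = 0.1491 bits.

0.1491 bits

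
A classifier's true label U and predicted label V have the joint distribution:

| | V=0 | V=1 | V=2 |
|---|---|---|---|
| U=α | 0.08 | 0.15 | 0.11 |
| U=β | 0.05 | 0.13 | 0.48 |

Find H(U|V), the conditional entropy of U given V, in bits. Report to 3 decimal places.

0.813 bits

Chain rule: H(U|V) = H(U,V) − H(V).
Marginals: p(U) = (0.3400, 0.6600), p(V) = (0.1300, 0.2800, 0.5900).
H(U,V) = 2.1593 bits; H(V) = 1.3460 bits.
H(U|V) = 2.1593 − 1.3460 = 0.813 bits.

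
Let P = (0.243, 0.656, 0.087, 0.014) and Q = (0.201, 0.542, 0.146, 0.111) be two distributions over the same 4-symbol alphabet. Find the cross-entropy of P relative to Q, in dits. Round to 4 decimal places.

0.4299 dits

H(P,Q) = −Σ p·log₁₀ q.
  −0.243·log₁₀(0.201) = 0.16932
  −0.656·log₁₀(0.542) = 0.17450
  −0.087·log₁₀(0.146) = 0.07270
  −0.014·log₁₀(0.111) = 0.01337
H(P,Q) = 0.4299 dits.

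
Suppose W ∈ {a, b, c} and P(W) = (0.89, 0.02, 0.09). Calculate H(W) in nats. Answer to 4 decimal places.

H(W) = −Σ p·ln p.
  −(0.89)·ln(0.89) = 0.10372
  −(0.02)·ln(0.02) = 0.07824
  −(0.09)·ln(0.09) = 0.21672
Sum: 0.10372 + 0.07824 + 0.21672 = 0.3987 nats.

0.3987 nats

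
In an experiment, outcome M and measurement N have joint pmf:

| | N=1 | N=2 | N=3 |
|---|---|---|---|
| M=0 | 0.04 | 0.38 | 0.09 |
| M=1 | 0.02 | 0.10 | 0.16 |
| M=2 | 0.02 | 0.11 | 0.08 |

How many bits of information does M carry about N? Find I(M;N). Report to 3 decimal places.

0.099 bits

Marginals: p(M) = (0.5100, 0.2800, 0.2100), p(N) = (0.0800, 0.5900, 0.3300).
I(M;N) = Σ p(x,y)·log₂[p(x,y)/(p(x)p(y))].
  (0,1): 0.04·log₂(0.9804) = -0.0011
  (0,2): 0.38·log₂(1.2629) = 0.1280
  (0,3): 0.09·log₂(0.5348) = -0.0813
  (1,1): 0.02·log₂(0.8929) = -0.0033
  (1,2): 0.10·log₂(0.6053) = -0.0724
  (1,3): 0.16·log₂(1.7316) = 0.1267
  (2,1): 0.02·log₂(1.1905) = 0.0050
  (2,2): 0.11·log₂(0.8878) = -0.0189
  (2,3): 0.08·log₂(1.1544) = 0.0166
Sum = 0.099 bits.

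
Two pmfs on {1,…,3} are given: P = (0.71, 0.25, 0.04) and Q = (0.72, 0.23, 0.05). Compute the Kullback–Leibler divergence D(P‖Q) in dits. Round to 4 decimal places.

D(P‖Q) = Σ p·log₁₀(p/q).
  0.71·log₁₀(0.71/0.72) = -0.00431
  0.25·log₁₀(0.25/0.23) = 0.00905
  0.04·log₁₀(0.04/0.05) = -0.00388
D(P‖Q) = 0.0009 dits.

0.0009 dits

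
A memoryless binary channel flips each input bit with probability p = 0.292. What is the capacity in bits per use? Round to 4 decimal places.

0.1287 bits

Binary symmetric channel: C = 1 − h₂(ε) where h₂ is the binary entropy function.
h₂(0.292) = −0.292·log₂0.292 − 0.708·log₂0.708 = 0.8713.
C = 1 − 0.8713 = 0.1287 bits per channel use.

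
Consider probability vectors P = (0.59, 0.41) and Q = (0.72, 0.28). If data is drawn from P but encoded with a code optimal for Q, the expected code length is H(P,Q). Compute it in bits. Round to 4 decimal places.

H(P,Q) = −Σ p·log₂ q.
  −0.59·log₂(0.72) = 0.27962
  −0.41·log₂(0.28) = 0.75297
H(P,Q) = 1.0326 bits.

1.0326 bits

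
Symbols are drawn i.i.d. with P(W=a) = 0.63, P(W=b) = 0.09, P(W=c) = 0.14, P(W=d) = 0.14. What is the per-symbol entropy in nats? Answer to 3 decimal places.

1.058 nats

H(W) = −Σ p·ln p.
  −(0.63)·ln(0.63) = 0.2911
  −(0.09)·ln(0.09) = 0.2167
  −(0.14)·ln(0.14) = 0.2753
  −(0.14)·ln(0.14) = 0.2753
Sum: 0.2911 + 0.2167 + 0.2753 + 0.2753 = 1.058 nats.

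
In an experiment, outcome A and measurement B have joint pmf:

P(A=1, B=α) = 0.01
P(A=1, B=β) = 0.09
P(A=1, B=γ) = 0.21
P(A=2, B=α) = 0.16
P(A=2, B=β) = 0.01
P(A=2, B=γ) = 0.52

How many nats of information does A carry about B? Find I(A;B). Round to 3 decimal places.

0.111 nats

Marginals: p(A) = (0.3100, 0.6900), p(B) = (0.1700, 0.1000, 0.7300).
I(A;B) = Σ p(x,y)·ln[p(x,y)/(p(x)p(y))].
  (1,α): 0.01·ln(0.1898) = -0.0166
  (1,β): 0.09·ln(2.9032) = 0.0959
  (1,γ): 0.21·ln(0.9280) = -0.0157
  (2,α): 0.16·ln(1.3640) = 0.0497
  (2,β): 0.01·ln(0.1449) = -0.0193
  (2,γ): 0.52·ln(1.0324) = 0.0166
Sum = 0.111 nats.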